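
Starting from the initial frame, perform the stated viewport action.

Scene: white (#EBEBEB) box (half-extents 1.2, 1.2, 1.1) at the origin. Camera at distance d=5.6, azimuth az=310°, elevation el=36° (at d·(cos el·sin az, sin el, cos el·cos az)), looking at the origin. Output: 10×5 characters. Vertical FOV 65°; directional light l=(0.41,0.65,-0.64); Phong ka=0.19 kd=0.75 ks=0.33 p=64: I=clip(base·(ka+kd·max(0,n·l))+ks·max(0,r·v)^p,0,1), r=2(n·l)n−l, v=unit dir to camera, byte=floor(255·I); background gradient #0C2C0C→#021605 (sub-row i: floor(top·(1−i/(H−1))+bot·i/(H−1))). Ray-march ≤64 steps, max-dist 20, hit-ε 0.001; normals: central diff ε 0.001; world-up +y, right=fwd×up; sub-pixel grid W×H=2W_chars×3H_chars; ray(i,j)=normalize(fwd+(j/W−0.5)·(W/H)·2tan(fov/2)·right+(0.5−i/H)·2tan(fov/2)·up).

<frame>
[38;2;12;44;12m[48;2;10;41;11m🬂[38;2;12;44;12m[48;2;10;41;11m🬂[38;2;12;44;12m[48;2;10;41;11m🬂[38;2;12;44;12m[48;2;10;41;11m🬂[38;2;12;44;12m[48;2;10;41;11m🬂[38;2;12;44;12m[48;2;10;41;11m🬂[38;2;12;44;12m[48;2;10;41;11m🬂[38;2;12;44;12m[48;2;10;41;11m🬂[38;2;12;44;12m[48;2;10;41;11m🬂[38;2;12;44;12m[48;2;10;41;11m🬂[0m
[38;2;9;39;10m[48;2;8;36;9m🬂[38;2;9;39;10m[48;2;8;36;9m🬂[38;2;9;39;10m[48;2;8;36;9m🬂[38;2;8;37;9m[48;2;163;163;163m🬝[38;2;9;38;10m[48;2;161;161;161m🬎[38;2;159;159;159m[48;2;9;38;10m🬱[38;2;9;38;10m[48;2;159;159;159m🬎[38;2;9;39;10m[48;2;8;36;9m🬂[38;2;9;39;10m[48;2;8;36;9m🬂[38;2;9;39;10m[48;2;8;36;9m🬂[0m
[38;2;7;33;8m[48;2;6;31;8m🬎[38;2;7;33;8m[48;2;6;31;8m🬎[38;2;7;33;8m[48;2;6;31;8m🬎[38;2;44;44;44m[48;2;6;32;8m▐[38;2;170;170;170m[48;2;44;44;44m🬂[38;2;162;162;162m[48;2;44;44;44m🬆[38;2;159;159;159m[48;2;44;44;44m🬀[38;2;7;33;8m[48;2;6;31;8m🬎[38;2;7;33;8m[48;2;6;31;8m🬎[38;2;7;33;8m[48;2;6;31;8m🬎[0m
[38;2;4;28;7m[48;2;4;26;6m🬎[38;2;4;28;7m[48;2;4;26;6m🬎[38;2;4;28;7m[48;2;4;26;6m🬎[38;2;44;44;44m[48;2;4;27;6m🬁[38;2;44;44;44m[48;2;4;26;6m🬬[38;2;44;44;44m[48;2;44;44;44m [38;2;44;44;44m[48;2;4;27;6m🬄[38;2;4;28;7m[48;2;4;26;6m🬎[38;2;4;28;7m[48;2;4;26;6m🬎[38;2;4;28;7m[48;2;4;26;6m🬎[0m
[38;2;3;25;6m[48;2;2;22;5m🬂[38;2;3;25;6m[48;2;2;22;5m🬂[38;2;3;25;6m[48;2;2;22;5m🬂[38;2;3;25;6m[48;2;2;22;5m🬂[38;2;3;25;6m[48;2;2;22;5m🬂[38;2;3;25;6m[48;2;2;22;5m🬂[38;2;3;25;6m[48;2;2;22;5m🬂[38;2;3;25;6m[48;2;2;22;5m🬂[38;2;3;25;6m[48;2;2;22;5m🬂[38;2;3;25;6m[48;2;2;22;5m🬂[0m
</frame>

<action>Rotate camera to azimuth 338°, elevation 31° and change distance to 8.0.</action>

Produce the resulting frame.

<frame>
[38;2;12;44;12m[48;2;10;41;11m🬂[38;2;12;44;12m[48;2;10;41;11m🬂[38;2;12;44;12m[48;2;10;41;11m🬂[38;2;12;44;12m[48;2;10;41;11m🬂[38;2;12;44;12m[48;2;10;41;11m🬂[38;2;12;44;12m[48;2;10;41;11m🬂[38;2;12;44;12m[48;2;10;41;11m🬂[38;2;12;44;12m[48;2;10;41;11m🬂[38;2;12;44;12m[48;2;10;41;11m🬂[38;2;12;44;12m[48;2;10;41;11m🬂[0m
[38;2;9;39;10m[48;2;8;36;9m🬂[38;2;9;39;10m[48;2;8;36;9m🬂[38;2;9;39;10m[48;2;8;36;9m🬂[38;2;9;39;10m[48;2;8;36;9m🬂[38;2;9;39;10m[48;2;8;36;9m🬂[38;2;9;39;10m[48;2;8;36;9m🬂[38;2;9;39;10m[48;2;8;36;9m🬂[38;2;9;39;10m[48;2;8;36;9m🬂[38;2;9;39;10m[48;2;8;36;9m🬂[38;2;9;39;10m[48;2;8;36;9m🬂[0m
[38;2;7;33;8m[48;2;6;31;8m🬎[38;2;7;33;8m[48;2;6;31;8m🬎[38;2;7;33;8m[48;2;6;31;8m🬎[38;2;7;33;8m[48;2;6;31;8m🬎[38;2;44;44;44m[48;2;160;160;160m🬺[38;2;162;162;162m[48;2;44;44;44m🬂[38;2;163;163;163m[48;2;21;37;22m🬀[38;2;7;33;8m[48;2;6;31;8m🬎[38;2;7;33;8m[48;2;6;31;8m🬎[38;2;7;33;8m[48;2;6;31;8m🬎[0m
[38;2;4;28;7m[48;2;4;26;6m🬎[38;2;4;28;7m[48;2;4;26;6m🬎[38;2;4;28;7m[48;2;4;26;6m🬎[38;2;4;28;7m[48;2;4;26;6m🬎[38;2;44;44;44m[48;2;4;27;6m🬉[38;2;44;44;44m[48;2;4;26;6m🬆[38;2;44;44;44m[48;2;4;27;6m🬀[38;2;4;28;7m[48;2;4;26;6m🬎[38;2;4;28;7m[48;2;4;26;6m🬎[38;2;4;28;7m[48;2;4;26;6m🬎[0m
[38;2;3;25;6m[48;2;2;22;5m🬂[38;2;3;25;6m[48;2;2;22;5m🬂[38;2;3;25;6m[48;2;2;22;5m🬂[38;2;3;25;6m[48;2;2;22;5m🬂[38;2;3;25;6m[48;2;2;22;5m🬂[38;2;3;25;6m[48;2;2;22;5m🬂[38;2;3;25;6m[48;2;2;22;5m🬂[38;2;3;25;6m[48;2;2;22;5m🬂[38;2;3;25;6m[48;2;2;22;5m🬂[38;2;3;25;6m[48;2;2;22;5m🬂[0m
</frame>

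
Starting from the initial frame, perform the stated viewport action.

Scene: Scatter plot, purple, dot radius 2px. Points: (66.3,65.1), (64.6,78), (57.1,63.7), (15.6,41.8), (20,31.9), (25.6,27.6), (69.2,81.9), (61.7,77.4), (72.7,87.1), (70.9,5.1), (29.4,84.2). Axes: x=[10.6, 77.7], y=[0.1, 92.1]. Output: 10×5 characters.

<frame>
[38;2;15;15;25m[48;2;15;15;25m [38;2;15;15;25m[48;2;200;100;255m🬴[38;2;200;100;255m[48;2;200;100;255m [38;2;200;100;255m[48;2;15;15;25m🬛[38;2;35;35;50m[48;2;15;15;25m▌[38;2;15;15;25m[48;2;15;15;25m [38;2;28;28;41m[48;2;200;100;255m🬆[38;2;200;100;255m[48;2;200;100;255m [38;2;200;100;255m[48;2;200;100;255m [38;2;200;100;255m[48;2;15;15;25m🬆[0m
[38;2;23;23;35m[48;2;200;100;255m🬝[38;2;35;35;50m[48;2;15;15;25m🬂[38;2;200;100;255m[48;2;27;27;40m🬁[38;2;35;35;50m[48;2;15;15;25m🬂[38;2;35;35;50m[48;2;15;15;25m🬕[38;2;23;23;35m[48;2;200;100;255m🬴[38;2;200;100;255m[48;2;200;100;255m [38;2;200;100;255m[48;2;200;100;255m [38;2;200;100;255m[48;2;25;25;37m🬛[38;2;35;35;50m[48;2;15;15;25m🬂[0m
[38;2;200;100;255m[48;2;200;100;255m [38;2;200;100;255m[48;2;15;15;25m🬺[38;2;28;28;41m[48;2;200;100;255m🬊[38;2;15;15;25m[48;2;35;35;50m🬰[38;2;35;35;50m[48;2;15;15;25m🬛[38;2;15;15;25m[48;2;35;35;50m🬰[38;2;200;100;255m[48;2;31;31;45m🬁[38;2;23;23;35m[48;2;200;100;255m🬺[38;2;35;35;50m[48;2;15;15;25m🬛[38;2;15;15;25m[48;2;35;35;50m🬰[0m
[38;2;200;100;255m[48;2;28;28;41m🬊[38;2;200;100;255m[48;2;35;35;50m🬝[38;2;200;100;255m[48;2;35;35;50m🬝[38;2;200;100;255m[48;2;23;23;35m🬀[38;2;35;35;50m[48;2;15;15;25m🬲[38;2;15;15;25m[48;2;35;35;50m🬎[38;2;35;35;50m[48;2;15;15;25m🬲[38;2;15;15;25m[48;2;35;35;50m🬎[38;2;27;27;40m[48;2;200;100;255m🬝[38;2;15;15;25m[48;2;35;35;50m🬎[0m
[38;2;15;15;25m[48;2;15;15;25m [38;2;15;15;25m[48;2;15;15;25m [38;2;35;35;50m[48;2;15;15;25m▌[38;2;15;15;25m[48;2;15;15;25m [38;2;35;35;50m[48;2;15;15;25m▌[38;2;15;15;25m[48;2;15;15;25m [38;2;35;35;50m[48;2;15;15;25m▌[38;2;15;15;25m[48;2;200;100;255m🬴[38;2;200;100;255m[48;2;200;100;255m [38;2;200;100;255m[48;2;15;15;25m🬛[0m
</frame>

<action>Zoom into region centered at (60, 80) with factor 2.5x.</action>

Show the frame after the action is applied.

<frame>
[38;2;15;15;25m[48;2;15;15;25m [38;2;15;15;25m[48;2;15;15;25m [38;2;35;35;50m[48;2;15;15;25m▌[38;2;15;15;25m[48;2;15;15;25m [38;2;35;35;50m[48;2;15;15;25m▌[38;2;15;15;25m[48;2;15;15;25m [38;2;35;35;50m[48;2;15;15;25m▌[38;2;15;15;25m[48;2;15;15;25m [38;2;35;35;50m[48;2;15;15;25m▌[38;2;15;15;25m[48;2;200;100;255m🬬[0m
[38;2;35;35;50m[48;2;15;15;25m🬂[38;2;35;35;50m[48;2;15;15;25m🬂[38;2;35;35;50m[48;2;15;15;25m🬕[38;2;35;35;50m[48;2;15;15;25m🬂[38;2;35;35;50m[48;2;15;15;25m🬕[38;2;23;23;35m[48;2;200;100;255m🬬[38;2;27;27;40m[48;2;200;100;255m🬬[38;2;23;23;35m[48;2;200;100;255m🬝[38;2;35;35;50m[48;2;200;100;255m🬀[38;2;200;100;255m[48;2;200;100;255m [0m
[38;2;15;15;25m[48;2;35;35;50m🬰[38;2;15;15;25m[48;2;35;35;50m🬰[38;2;35;35;50m[48;2;15;15;25m🬛[38;2;15;15;25m[48;2;35;35;50m🬰[38;2;35;35;50m[48;2;200;100;255m🬐[38;2;200;100;255m[48;2;200;100;255m [38;2;200;100;255m[48;2;200;100;255m [38;2;200;100;255m[48;2;15;15;25m🬎[38;2;200;100;255m[48;2;15;15;25m🬝[38;2;200;100;255m[48;2;23;23;35m🬀[0m
[38;2;15;15;25m[48;2;35;35;50m🬎[38;2;15;15;25m[48;2;35;35;50m🬎[38;2;35;35;50m[48;2;15;15;25m🬲[38;2;19;19;30m[48;2;200;100;255m🬝[38;2;35;35;50m[48;2;15;15;25m🬲[38;2;200;100;255m[48;2;23;23;35m🬀[38;2;200;100;255m[48;2;25;25;37m🬶[38;2;19;19;30m[48;2;200;100;255m🬬[38;2;35;35;50m[48;2;15;15;25m🬲[38;2;15;15;25m[48;2;35;35;50m🬎[0m
[38;2;15;15;25m[48;2;15;15;25m [38;2;15;15;25m[48;2;15;15;25m [38;2;27;27;40m[48;2;200;100;255m🬴[38;2;200;100;255m[48;2;200;100;255m [38;2;200;100;255m[48;2;15;15;25m🬛[38;2;15;15;25m[48;2;200;100;255m🬺[38;2;200;100;255m[48;2;35;35;50m🬬[38;2;200;100;255m[48;2;15;15;25m🬆[38;2;35;35;50m[48;2;15;15;25m▌[38;2;15;15;25m[48;2;15;15;25m [0m
</frame>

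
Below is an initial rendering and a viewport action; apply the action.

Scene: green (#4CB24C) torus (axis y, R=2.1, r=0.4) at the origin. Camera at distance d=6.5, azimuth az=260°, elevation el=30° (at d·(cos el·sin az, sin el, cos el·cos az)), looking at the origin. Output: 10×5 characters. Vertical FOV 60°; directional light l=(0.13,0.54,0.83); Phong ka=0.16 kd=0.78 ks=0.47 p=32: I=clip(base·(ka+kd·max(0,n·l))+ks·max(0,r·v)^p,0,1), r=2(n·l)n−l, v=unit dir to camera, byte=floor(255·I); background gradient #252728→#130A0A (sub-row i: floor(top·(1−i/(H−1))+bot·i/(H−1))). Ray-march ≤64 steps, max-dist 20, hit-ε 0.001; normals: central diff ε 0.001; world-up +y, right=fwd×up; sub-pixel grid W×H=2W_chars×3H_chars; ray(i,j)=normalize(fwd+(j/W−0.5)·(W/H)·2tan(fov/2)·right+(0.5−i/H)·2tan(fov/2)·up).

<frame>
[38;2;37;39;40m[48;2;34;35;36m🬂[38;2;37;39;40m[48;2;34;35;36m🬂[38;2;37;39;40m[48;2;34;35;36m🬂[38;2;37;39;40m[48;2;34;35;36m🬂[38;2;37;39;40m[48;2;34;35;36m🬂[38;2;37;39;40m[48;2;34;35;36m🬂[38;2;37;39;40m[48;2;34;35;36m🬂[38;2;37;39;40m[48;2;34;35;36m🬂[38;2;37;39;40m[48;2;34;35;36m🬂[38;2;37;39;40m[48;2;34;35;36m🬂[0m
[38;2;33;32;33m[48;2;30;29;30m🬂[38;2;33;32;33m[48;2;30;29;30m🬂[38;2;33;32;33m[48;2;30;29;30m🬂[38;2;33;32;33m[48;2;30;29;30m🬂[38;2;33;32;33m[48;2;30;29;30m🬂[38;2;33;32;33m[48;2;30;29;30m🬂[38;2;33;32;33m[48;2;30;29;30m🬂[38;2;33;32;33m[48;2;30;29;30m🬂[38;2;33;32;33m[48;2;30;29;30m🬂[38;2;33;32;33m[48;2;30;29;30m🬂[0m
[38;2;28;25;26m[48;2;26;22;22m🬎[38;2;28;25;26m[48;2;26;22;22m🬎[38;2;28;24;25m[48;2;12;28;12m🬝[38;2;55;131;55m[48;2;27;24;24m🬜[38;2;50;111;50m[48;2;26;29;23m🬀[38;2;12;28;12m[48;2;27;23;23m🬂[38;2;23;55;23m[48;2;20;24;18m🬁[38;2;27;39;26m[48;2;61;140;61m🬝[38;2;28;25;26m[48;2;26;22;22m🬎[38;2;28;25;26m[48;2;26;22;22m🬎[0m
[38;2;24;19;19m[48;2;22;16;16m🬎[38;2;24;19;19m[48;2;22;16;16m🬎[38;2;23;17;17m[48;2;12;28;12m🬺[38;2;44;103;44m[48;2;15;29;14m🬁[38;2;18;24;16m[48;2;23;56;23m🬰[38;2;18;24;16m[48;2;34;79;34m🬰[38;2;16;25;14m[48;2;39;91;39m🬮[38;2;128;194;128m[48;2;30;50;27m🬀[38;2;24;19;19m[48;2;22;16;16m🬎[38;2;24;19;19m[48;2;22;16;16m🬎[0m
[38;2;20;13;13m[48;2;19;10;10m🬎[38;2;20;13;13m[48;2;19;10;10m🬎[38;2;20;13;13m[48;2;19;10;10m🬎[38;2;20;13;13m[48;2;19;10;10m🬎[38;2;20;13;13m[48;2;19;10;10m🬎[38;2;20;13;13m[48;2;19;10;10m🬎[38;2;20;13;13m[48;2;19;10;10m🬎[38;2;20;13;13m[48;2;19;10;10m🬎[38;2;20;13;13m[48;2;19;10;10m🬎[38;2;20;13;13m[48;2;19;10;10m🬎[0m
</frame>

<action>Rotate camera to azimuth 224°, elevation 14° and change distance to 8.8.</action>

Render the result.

<frame>
[38;2;37;39;40m[48;2;34;35;36m🬂[38;2;37;39;40m[48;2;34;35;36m🬂[38;2;37;39;40m[48;2;34;35;36m🬂[38;2;37;39;40m[48;2;34;35;36m🬂[38;2;37;39;40m[48;2;34;35;36m🬂[38;2;37;39;40m[48;2;34;35;36m🬂[38;2;37;39;40m[48;2;34;35;36m🬂[38;2;37;39;40m[48;2;34;35;36m🬂[38;2;37;39;40m[48;2;34;35;36m🬂[38;2;37;39;40m[48;2;34;35;36m🬂[0m
[38;2;33;32;33m[48;2;30;29;30m🬂[38;2;33;32;33m[48;2;30;29;30m🬂[38;2;33;32;33m[48;2;30;29;30m🬂[38;2;33;32;33m[48;2;30;29;30m🬂[38;2;33;32;33m[48;2;30;29;30m🬂[38;2;33;32;33m[48;2;30;29;30m🬂[38;2;33;32;33m[48;2;30;29;30m🬂[38;2;33;32;33m[48;2;30;29;30m🬂[38;2;33;32;33m[48;2;30;29;30m🬂[38;2;33;32;33m[48;2;30;29;30m🬂[0m
[38;2;28;25;26m[48;2;26;22;22m🬎[38;2;28;25;26m[48;2;26;22;22m🬎[38;2;28;25;26m[48;2;26;22;22m🬎[38;2;52;122;52m[48;2;24;25;22m🬇[38;2;28;65;28m[48;2;18;27;18m🬃[38;2;29;26;27m[48;2;13;31;13m🬂[38;2;20;31;19m[48;2;35;82;35m🬴[38;2;28;25;26m[48;2;26;22;22m🬎[38;2;28;25;26m[48;2;26;22;22m🬎[38;2;28;25;26m[48;2;26;22;22m🬎[0m
[38;2;24;19;19m[48;2;22;16;16m🬎[38;2;24;19;19m[48;2;22;16;16m🬎[38;2;24;19;19m[48;2;22;16;16m🬎[38;2;24;19;19m[48;2;22;16;16m🬎[38;2;12;28;12m[48;2;23;17;17m🬂[38;2;12;28;12m[48;2;23;17;17m🬂[38;2;12;28;12m[48;2;23;17;17m🬀[38;2;24;19;19m[48;2;22;16;16m🬎[38;2;24;19;19m[48;2;22;16;16m🬎[38;2;24;19;19m[48;2;22;16;16m🬎[0m
[38;2;20;13;13m[48;2;19;10;10m🬎[38;2;20;13;13m[48;2;19;10;10m🬎[38;2;20;13;13m[48;2;19;10;10m🬎[38;2;20;13;13m[48;2;19;10;10m🬎[38;2;20;13;13m[48;2;19;10;10m🬎[38;2;20;13;13m[48;2;19;10;10m🬎[38;2;20;13;13m[48;2;19;10;10m🬎[38;2;20;13;13m[48;2;19;10;10m🬎[38;2;20;13;13m[48;2;19;10;10m🬎[38;2;20;13;13m[48;2;19;10;10m🬎[0m
</frame>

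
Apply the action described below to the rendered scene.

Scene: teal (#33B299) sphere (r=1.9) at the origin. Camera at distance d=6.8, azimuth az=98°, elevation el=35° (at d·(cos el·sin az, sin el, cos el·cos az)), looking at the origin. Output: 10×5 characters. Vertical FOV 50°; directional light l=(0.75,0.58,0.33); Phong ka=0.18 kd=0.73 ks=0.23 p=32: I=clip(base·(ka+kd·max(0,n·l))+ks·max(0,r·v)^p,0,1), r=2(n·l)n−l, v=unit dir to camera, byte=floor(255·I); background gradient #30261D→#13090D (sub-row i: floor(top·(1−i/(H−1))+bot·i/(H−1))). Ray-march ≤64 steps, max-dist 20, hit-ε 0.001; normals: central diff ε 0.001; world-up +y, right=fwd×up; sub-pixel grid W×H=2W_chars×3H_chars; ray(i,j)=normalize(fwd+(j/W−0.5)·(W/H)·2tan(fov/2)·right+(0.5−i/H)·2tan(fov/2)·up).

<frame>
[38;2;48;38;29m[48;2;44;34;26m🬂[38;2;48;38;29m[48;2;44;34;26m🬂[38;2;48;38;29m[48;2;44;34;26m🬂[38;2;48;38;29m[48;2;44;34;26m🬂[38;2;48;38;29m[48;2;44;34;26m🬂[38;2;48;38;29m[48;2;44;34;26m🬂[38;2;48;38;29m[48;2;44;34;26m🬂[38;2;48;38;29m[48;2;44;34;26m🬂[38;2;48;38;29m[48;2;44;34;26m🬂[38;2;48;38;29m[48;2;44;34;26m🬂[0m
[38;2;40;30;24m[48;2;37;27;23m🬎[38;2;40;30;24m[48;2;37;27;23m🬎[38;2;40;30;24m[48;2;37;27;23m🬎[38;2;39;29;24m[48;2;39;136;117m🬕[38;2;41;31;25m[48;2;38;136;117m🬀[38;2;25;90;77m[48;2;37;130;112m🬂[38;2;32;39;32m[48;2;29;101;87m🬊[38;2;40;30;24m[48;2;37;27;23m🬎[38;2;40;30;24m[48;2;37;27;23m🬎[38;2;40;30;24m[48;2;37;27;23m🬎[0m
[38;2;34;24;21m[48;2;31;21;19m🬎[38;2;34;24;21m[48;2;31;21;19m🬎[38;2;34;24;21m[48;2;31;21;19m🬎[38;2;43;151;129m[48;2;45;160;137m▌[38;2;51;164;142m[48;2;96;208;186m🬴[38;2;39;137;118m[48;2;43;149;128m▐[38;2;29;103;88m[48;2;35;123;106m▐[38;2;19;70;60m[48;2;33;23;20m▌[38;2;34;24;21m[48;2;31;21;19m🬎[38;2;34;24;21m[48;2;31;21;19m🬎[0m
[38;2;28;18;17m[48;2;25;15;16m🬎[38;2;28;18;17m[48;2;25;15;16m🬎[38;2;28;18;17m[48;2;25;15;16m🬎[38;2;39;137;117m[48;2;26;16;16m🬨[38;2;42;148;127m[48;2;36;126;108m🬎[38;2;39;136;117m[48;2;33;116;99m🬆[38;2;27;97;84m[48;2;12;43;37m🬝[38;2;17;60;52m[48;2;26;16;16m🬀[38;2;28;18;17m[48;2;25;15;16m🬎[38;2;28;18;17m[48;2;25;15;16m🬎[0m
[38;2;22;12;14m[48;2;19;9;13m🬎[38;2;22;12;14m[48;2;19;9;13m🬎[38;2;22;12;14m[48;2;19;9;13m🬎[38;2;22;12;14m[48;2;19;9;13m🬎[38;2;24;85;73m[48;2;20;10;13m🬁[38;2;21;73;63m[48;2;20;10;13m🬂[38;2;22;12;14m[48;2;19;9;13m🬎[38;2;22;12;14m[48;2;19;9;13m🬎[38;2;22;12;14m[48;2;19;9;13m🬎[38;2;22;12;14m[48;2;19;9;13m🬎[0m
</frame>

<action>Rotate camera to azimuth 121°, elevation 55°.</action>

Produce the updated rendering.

<frame>
[38;2;48;38;29m[48;2;44;34;26m🬂[38;2;48;38;29m[48;2;44;34;26m🬂[38;2;48;38;29m[48;2;44;34;26m🬂[38;2;48;38;29m[48;2;44;34;26m🬂[38;2;48;38;29m[48;2;44;34;26m🬂[38;2;48;38;29m[48;2;44;34;26m🬂[38;2;48;38;29m[48;2;44;34;26m🬂[38;2;48;38;29m[48;2;44;34;26m🬂[38;2;48;38;29m[48;2;44;34;26m🬂[38;2;48;38;29m[48;2;44;34;26m🬂[0m
[38;2;40;30;24m[48;2;37;27;23m🬎[38;2;40;30;24m[48;2;37;27;23m🬎[38;2;40;30;24m[48;2;37;27;23m🬎[38;2;39;29;24m[48;2;37;132;113m🬕[38;2;32;57;48m[48;2;36;127;110m🬂[38;2;17;62;54m[48;2;29;102;87m🬂[38;2;30;31;25m[48;2;18;65;55m🬊[38;2;40;30;24m[48;2;37;27;23m🬎[38;2;40;30;24m[48;2;37;27;23m🬎[38;2;40;30;24m[48;2;37;27;23m🬎[0m
[38;2;34;24;21m[48;2;31;21;19m🬎[38;2;34;24;21m[48;2;31;21;19m🬎[38;2;34;24;21m[48;2;31;21;19m🬎[38;2;44;154;132m[48;2;45;160;137m🬂[38;2;43;144;124m[48;2;79;188;167m🬨[38;2;31;111;95m[48;2;36;127;109m▐[38;2;19;68;58m[48;2;26;92;79m▐[38;2;33;23;20m[48;2;9;34;29m▐[38;2;34;24;21m[48;2;31;21;19m🬎[38;2;34;24;21m[48;2;31;21;19m🬎[0m
[38;2;28;18;17m[48;2;25;15;16m🬎[38;2;28;18;17m[48;2;25;15;16m🬎[38;2;28;18;17m[48;2;25;15;16m🬎[38;2;42;148;127m[48;2;26;16;16m🬨[38;2;41;145;125m[48;2;37;132;113m🬆[38;2;33;118;101m[48;2;28;101;87m🬕[38;2;22;79;68m[48;2;12;45;38m🬕[38;2;9;32;27m[48;2;26;16;16m🬀[38;2;28;18;17m[48;2;25;15;16m🬎[38;2;28;18;17m[48;2;25;15;16m🬎[0m
[38;2;22;12;14m[48;2;19;9;13m🬎[38;2;22;12;14m[48;2;19;9;13m🬎[38;2;22;12;14m[48;2;19;9;13m🬎[38;2;22;12;14m[48;2;19;9;13m🬎[38;2;27;97;83m[48;2;20;10;13m🬁[38;2;21;75;64m[48;2;20;10;13m🬂[38;2;22;12;14m[48;2;19;9;13m🬎[38;2;22;12;14m[48;2;19;9;13m🬎[38;2;22;12;14m[48;2;19;9;13m🬎[38;2;22;12;14m[48;2;19;9;13m🬎[0m
</frame>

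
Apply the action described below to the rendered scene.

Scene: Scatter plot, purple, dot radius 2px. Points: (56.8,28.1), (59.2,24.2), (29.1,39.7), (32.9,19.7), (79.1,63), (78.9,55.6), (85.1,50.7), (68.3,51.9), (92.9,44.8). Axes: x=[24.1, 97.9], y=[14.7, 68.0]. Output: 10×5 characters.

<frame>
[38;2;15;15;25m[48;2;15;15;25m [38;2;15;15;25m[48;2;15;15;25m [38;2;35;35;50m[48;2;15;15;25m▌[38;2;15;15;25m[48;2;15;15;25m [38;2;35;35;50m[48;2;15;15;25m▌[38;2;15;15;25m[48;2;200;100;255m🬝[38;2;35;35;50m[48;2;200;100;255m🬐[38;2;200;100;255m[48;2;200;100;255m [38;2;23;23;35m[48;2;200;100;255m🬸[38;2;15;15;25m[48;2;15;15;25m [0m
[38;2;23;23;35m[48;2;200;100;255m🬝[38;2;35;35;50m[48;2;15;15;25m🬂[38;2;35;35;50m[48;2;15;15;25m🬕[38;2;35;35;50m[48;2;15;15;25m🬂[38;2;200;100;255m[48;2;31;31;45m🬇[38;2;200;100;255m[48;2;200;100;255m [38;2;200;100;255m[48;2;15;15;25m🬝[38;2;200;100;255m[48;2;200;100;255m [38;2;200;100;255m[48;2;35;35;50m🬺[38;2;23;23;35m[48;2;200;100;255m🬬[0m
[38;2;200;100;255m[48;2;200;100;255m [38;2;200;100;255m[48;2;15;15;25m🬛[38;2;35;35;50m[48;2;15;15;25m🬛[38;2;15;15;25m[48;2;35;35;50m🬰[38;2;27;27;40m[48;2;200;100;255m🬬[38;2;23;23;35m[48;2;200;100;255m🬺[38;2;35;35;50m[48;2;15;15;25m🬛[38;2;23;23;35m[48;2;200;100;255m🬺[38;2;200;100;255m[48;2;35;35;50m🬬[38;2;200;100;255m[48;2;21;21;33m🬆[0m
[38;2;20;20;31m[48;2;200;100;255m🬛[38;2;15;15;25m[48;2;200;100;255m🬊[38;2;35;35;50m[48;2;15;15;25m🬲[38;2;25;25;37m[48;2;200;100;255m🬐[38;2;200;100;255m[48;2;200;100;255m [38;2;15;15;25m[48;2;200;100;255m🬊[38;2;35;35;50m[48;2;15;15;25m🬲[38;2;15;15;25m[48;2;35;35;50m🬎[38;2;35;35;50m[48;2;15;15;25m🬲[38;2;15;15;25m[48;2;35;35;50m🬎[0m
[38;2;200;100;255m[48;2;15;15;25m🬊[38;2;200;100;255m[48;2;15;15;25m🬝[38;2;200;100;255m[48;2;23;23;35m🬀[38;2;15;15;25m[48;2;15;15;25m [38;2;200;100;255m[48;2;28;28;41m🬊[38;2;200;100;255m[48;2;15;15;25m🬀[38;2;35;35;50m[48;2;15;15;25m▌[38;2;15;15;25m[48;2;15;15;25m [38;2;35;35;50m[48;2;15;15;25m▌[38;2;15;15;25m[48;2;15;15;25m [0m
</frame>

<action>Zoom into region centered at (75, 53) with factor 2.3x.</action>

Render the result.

<frame>
[38;2;15;15;25m[48;2;15;15;25m [38;2;15;15;25m[48;2;15;15;25m [38;2;35;35;50m[48;2;15;15;25m▌[38;2;15;15;25m[48;2;15;15;25m [38;2;200;100;255m[48;2;27;27;40m🬁[38;2;200;100;255m[48;2;15;15;25m🬬[38;2;200;100;255m[48;2;21;21;33m🬆[38;2;15;15;25m[48;2;15;15;25m [38;2;35;35;50m[48;2;15;15;25m▌[38;2;15;15;25m[48;2;15;15;25m [0m
[38;2;35;35;50m[48;2;15;15;25m🬂[38;2;35;35;50m[48;2;15;15;25m🬂[38;2;31;31;45m[48;2;200;100;255m🬝[38;2;35;35;50m[48;2;15;15;25m🬂[38;2;31;31;45m[48;2;200;100;255m🬝[38;2;35;35;50m[48;2;200;100;255m🬀[38;2;200;100;255m[48;2;28;28;41m🬱[38;2;35;35;50m[48;2;15;15;25m🬂[38;2;35;35;50m[48;2;15;15;25m🬕[38;2;35;35;50m[48;2;15;15;25m🬂[0m
[38;2;15;15;25m[48;2;35;35;50m🬰[38;2;19;19;30m[48;2;200;100;255m🬴[38;2;200;100;255m[48;2;200;100;255m [38;2;200;100;255m[48;2;15;15;25m🬛[38;2;35;35;50m[48;2;15;15;25m🬛[38;2;200;100;255m[48;2;21;21;33m🬊[38;2;200;100;255m[48;2;30;30;43m🬟[38;2;15;15;25m[48;2;200;100;255m🬀[38;2;28;28;41m[48;2;200;100;255m🬊[38;2;15;15;25m[48;2;35;35;50m🬰[0m
[38;2;15;15;25m[48;2;35;35;50m🬎[38;2;15;15;25m[48;2;35;35;50m🬎[38;2;200;100;255m[48;2;31;31;45m🬁[38;2;15;15;25m[48;2;35;35;50m🬎[38;2;35;35;50m[48;2;15;15;25m🬲[38;2;15;15;25m[48;2;35;35;50m🬎[38;2;35;35;50m[48;2;15;15;25m🬲[38;2;200;100;255m[48;2;28;28;41m🬊[38;2;200;100;255m[48;2;27;27;40m🬀[38;2;15;15;25m[48;2;35;35;50m🬎[0m
[38;2;15;15;25m[48;2;15;15;25m [38;2;15;15;25m[48;2;15;15;25m [38;2;35;35;50m[48;2;15;15;25m▌[38;2;15;15;25m[48;2;15;15;25m [38;2;35;35;50m[48;2;15;15;25m▌[38;2;15;15;25m[48;2;15;15;25m [38;2;35;35;50m[48;2;15;15;25m▌[38;2;15;15;25m[48;2;15;15;25m [38;2;35;35;50m[48;2;15;15;25m▌[38;2;15;15;25m[48;2;15;15;25m [0m
</frame>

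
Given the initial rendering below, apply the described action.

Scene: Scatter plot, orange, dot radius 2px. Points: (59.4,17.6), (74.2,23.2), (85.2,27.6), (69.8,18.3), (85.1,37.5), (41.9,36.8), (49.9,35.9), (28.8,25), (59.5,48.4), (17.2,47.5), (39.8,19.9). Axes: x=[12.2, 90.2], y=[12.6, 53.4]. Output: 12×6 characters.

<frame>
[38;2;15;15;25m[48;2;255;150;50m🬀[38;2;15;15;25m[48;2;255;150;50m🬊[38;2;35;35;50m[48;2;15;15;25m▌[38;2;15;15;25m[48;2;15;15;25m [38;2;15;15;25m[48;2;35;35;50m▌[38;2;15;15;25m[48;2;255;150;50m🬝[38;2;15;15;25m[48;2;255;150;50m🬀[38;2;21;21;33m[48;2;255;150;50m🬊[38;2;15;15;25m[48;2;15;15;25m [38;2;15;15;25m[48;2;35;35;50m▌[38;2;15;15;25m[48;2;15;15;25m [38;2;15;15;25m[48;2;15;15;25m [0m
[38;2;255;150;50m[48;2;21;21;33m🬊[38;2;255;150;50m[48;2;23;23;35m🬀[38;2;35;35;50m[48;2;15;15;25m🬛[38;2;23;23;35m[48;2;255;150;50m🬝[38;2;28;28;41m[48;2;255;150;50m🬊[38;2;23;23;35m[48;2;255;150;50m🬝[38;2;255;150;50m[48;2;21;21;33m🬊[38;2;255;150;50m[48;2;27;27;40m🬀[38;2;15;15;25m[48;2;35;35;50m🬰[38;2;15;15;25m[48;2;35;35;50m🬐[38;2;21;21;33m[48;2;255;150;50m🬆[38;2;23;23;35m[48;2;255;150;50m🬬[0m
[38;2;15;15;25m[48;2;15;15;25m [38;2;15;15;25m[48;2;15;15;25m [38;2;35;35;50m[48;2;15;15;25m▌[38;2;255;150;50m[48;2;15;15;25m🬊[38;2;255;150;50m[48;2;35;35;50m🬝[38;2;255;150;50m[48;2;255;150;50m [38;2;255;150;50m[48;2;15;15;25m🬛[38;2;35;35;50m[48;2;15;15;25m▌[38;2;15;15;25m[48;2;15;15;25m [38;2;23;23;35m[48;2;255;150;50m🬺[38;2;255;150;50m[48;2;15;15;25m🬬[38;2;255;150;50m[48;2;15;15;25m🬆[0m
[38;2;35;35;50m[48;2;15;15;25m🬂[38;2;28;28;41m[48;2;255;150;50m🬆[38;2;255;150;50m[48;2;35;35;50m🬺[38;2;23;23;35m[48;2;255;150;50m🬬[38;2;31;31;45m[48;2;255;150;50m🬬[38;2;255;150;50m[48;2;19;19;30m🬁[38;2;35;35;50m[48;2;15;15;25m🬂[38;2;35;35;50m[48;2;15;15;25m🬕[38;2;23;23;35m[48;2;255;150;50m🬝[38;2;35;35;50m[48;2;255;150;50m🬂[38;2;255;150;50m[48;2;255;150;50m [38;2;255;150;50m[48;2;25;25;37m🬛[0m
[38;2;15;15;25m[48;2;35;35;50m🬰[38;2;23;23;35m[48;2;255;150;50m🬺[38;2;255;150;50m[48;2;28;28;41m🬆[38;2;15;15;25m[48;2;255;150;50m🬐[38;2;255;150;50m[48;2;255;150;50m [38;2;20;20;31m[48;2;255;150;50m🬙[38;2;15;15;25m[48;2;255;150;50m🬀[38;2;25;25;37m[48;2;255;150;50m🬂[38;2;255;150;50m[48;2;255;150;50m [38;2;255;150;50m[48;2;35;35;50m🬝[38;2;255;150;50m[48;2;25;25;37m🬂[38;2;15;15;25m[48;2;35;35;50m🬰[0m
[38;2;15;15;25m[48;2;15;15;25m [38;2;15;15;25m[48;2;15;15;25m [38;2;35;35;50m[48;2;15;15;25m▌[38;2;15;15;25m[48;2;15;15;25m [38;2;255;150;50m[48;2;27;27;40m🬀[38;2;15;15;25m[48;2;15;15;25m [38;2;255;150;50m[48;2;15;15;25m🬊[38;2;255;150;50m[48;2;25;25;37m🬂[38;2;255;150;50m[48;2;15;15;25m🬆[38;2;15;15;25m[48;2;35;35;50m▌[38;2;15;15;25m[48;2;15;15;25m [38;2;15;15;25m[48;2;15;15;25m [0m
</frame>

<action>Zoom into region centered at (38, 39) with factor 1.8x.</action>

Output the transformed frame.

<frame>
[38;2;255;150;50m[48;2;15;15;25m🬺[38;2;15;15;25m[48;2;255;150;50m🬬[38;2;35;35;50m[48;2;15;15;25m▌[38;2;15;15;25m[48;2;15;15;25m [38;2;15;15;25m[48;2;35;35;50m▌[38;2;15;15;25m[48;2;15;15;25m [38;2;15;15;25m[48;2;15;15;25m [38;2;35;35;50m[48;2;15;15;25m▌[38;2;15;15;25m[48;2;15;15;25m [38;2;15;15;25m[48;2;35;35;50m▌[38;2;15;15;25m[48;2;255;150;50m🬐[38;2;255;150;50m[48;2;255;150;50m [0m
[38;2;255;150;50m[48;2;21;21;33m🬆[38;2;15;15;25m[48;2;35;35;50m🬰[38;2;35;35;50m[48;2;15;15;25m🬛[38;2;15;15;25m[48;2;35;35;50m🬰[38;2;15;15;25m[48;2;35;35;50m🬐[38;2;15;15;25m[48;2;35;35;50m🬰[38;2;15;15;25m[48;2;35;35;50m🬰[38;2;35;35;50m[48;2;15;15;25m🬛[38;2;15;15;25m[48;2;35;35;50m🬰[38;2;15;15;25m[48;2;35;35;50m🬐[38;2;15;15;25m[48;2;35;35;50m🬰[38;2;255;150;50m[48;2;23;23;35m🬀[0m
[38;2;15;15;25m[48;2;15;15;25m [38;2;15;15;25m[48;2;15;15;25m [38;2;35;35;50m[48;2;15;15;25m▌[38;2;15;15;25m[48;2;15;15;25m [38;2;15;15;25m[48;2;35;35;50m▌[38;2;15;15;25m[48;2;15;15;25m [38;2;15;15;25m[48;2;255;150;50m🬝[38;2;35;35;50m[48;2;15;15;25m▌[38;2;15;15;25m[48;2;255;150;50m🬝[38;2;15;15;25m[48;2;35;35;50m▌[38;2;15;15;25m[48;2;15;15;25m [38;2;15;15;25m[48;2;15;15;25m [0m
[38;2;35;35;50m[48;2;15;15;25m🬂[38;2;35;35;50m[48;2;15;15;25m🬂[38;2;35;35;50m[48;2;15;15;25m🬕[38;2;35;35;50m[48;2;15;15;25m🬂[38;2;35;35;50m[48;2;15;15;25m🬨[38;2;23;23;35m[48;2;255;150;50m🬴[38;2;255;150;50m[48;2;255;150;50m [38;2;255;150;50m[48;2;25;25;37m🬛[38;2;255;150;50m[48;2;255;150;50m [38;2;255;150;50m[48;2;35;35;50m🬛[38;2;35;35;50m[48;2;15;15;25m🬂[38;2;35;35;50m[48;2;15;15;25m🬂[0m
[38;2;15;15;25m[48;2;35;35;50m🬰[38;2;15;15;25m[48;2;35;35;50m🬰[38;2;35;35;50m[48;2;15;15;25m🬛[38;2;15;15;25m[48;2;35;35;50m🬰[38;2;15;15;25m[48;2;35;35;50m🬐[38;2;15;15;25m[48;2;35;35;50m🬰[38;2;23;23;35m[48;2;255;150;50m🬺[38;2;35;35;50m[48;2;15;15;25m🬛[38;2;23;23;35m[48;2;255;150;50m🬺[38;2;15;15;25m[48;2;35;35;50m🬐[38;2;15;15;25m[48;2;35;35;50m🬰[38;2;15;15;25m[48;2;35;35;50m🬰[0m
[38;2;15;15;25m[48;2;15;15;25m [38;2;15;15;25m[48;2;15;15;25m [38;2;35;35;50m[48;2;15;15;25m▌[38;2;15;15;25m[48;2;15;15;25m [38;2;15;15;25m[48;2;35;35;50m▌[38;2;15;15;25m[48;2;15;15;25m [38;2;15;15;25m[48;2;15;15;25m [38;2;35;35;50m[48;2;15;15;25m▌[38;2;15;15;25m[48;2;15;15;25m [38;2;15;15;25m[48;2;35;35;50m▌[38;2;15;15;25m[48;2;15;15;25m [38;2;15;15;25m[48;2;15;15;25m [0m
</frame>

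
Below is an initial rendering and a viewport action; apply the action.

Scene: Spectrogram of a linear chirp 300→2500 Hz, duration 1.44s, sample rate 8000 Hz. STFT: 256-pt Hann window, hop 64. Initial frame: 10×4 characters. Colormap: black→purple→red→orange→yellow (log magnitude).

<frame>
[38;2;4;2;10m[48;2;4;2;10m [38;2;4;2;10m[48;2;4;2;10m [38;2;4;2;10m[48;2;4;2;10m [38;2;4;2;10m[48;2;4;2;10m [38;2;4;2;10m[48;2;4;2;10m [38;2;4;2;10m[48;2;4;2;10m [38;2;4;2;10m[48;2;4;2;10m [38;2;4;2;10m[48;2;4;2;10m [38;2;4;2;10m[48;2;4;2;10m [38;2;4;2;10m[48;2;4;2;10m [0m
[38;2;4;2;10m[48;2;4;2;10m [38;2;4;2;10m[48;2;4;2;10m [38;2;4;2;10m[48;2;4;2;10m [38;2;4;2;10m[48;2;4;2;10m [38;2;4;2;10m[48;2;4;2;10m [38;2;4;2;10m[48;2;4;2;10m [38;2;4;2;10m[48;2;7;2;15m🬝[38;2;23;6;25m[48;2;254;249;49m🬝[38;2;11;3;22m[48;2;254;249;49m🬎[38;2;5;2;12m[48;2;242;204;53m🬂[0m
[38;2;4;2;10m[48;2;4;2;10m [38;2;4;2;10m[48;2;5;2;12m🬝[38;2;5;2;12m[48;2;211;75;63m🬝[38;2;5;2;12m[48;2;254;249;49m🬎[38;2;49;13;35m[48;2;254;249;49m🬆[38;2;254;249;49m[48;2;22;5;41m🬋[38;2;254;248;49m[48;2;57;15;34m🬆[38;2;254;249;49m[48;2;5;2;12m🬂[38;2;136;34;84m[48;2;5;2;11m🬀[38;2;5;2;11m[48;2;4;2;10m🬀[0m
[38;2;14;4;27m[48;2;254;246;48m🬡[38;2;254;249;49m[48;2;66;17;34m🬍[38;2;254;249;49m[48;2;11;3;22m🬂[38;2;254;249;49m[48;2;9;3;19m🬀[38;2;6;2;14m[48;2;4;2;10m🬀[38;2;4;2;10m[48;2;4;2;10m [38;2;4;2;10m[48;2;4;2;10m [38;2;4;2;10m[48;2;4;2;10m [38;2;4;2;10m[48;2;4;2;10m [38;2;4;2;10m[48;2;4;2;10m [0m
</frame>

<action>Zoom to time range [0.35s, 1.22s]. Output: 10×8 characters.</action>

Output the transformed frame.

<frame>
[38;2;4;2;10m[48;2;4;2;10m [38;2;4;2;10m[48;2;4;2;10m [38;2;4;2;10m[48;2;4;2;10m [38;2;4;2;10m[48;2;4;2;10m [38;2;4;2;10m[48;2;4;2;10m [38;2;4;2;10m[48;2;4;2;10m [38;2;4;2;10m[48;2;4;2;10m [38;2;4;2;10m[48;2;4;2;10m [38;2;4;2;10m[48;2;4;2;10m [38;2;4;2;10m[48;2;4;2;10m [0m
[38;2;4;2;10m[48;2;4;2;10m [38;2;4;2;10m[48;2;4;2;10m [38;2;4;2;10m[48;2;4;2;10m [38;2;4;2;10m[48;2;4;2;10m [38;2;4;2;10m[48;2;4;2;10m [38;2;4;2;10m[48;2;4;2;10m [38;2;4;2;10m[48;2;4;2;10m [38;2;4;2;10m[48;2;4;2;10m [38;2;4;2;10m[48;2;4;2;10m [38;2;4;2;10m[48;2;4;2;10m [0m
[38;2;4;2;10m[48;2;4;2;10m [38;2;4;2;10m[48;2;4;2;10m [38;2;4;2;10m[48;2;4;2;10m [38;2;4;2;10m[48;2;4;2;10m [38;2;4;2;10m[48;2;4;2;10m [38;2;4;2;10m[48;2;4;2;10m [38;2;4;2;10m[48;2;4;2;10m [38;2;4;2;10m[48;2;4;2;10m [38;2;4;2;10m[48;2;4;2;10m [38;2;4;2;10m[48;2;4;2;10m [0m
[38;2;4;2;10m[48;2;4;2;10m [38;2;4;2;10m[48;2;4;2;10m [38;2;4;2;10m[48;2;4;2;10m [38;2;4;2;10m[48;2;4;2;10m [38;2;4;2;10m[48;2;4;2;10m [38;2;4;2;10m[48;2;4;2;10m [38;2;4;2;10m[48;2;5;2;12m🬝[38;2;4;2;11m[48;2;15;4;29m🬝[38;2;21;5;27m[48;2;254;233;43m🬝[38;2;37;9;34m[48;2;254;249;49m🬎[0m
[38;2;4;2;10m[48;2;4;2;10m [38;2;4;2;10m[48;2;4;2;10m [38;2;4;2;10m[48;2;5;2;11m🬝[38;2;4;2;10m[48;2;9;3;19m🬝[38;2;10;3;22m[48;2;254;231;42m🬝[38;2;19;5;35m[48;2;254;249;49m🬎[38;2;14;4;28m[48;2;253;235;43m🬂[38;2;250;218;43m[48;2;31;7;54m🬎[38;2;254;249;49m[48;2;47;12;33m🬂[38;2;252;205;31m[48;2;12;3;23m🬀[0m
[38;2;10;3;20m[48;2;252;191;26m🬝[38;2;12;3;24m[48;2;254;249;49m🬎[38;2;13;3;26m[48;2;253;235;43m🬂[38;2;254;248;49m[48;2;89;22;65m🬍[38;2;244;200;47m[48;2;13;3;26m🬆[38;2;252;209;33m[48;2;12;3;24m🬀[38;2;12;3;23m[48;2;4;2;11m🬀[38;2;5;2;12m[48;2;4;2;10m🬀[38;2;4;2;10m[48;2;4;2;10m [38;2;4;2;10m[48;2;4;2;10m [0m
[38;2;245;203;45m[48;2;13;3;26m🬆[38;2;254;240;46m[48;2;26;7;28m🬀[38;2;15;4;29m[48;2;4;2;11m🬀[38;2;5;2;12m[48;2;4;2;10m🬀[38;2;4;2;10m[48;2;4;2;10m [38;2;4;2;10m[48;2;4;2;10m [38;2;4;2;10m[48;2;4;2;10m [38;2;4;2;10m[48;2;4;2;10m [38;2;4;2;10m[48;2;4;2;10m [38;2;4;2;10m[48;2;4;2;10m [0m
[38;2;4;2;10m[48;2;4;2;10m [38;2;4;2;10m[48;2;4;2;10m [38;2;4;2;10m[48;2;4;2;10m [38;2;4;2;10m[48;2;4;2;10m [38;2;4;2;10m[48;2;4;2;10m [38;2;4;2;10m[48;2;4;2;10m [38;2;4;2;10m[48;2;4;2;10m [38;2;4;2;10m[48;2;4;2;10m [38;2;4;2;10m[48;2;4;2;10m [38;2;4;2;10m[48;2;4;2;10m [0m
</frame>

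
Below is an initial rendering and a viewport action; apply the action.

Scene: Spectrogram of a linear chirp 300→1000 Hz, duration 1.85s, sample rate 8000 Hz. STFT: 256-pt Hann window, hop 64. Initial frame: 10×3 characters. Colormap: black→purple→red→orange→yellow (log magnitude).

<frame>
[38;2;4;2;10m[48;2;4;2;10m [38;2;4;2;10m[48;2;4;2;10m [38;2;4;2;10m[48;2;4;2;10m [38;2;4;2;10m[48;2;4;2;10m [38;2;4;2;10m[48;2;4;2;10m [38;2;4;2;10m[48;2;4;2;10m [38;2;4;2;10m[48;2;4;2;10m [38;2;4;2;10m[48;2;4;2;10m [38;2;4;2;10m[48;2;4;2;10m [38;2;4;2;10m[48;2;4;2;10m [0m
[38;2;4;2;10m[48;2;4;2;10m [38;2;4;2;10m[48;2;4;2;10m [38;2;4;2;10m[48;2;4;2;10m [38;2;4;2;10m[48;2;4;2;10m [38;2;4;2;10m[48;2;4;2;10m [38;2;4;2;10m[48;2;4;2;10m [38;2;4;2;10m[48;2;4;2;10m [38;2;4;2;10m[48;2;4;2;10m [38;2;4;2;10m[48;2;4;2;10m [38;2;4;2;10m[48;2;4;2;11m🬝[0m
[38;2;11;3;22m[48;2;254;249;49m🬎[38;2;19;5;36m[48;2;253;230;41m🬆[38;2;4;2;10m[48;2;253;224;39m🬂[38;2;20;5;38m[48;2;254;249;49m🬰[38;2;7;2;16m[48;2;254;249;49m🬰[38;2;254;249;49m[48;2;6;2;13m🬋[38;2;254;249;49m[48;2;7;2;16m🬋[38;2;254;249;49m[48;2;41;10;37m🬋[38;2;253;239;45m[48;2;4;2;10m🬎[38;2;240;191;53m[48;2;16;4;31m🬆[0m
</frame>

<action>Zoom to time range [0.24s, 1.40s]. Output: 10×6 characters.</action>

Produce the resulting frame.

<frame>
[38;2;4;2;10m[48;2;4;2;10m [38;2;4;2;10m[48;2;4;2;10m [38;2;4;2;10m[48;2;4;2;10m [38;2;4;2;10m[48;2;4;2;10m [38;2;4;2;10m[48;2;4;2;10m [38;2;4;2;10m[48;2;4;2;10m [38;2;4;2;10m[48;2;4;2;10m [38;2;4;2;10m[48;2;4;2;10m [38;2;4;2;10m[48;2;4;2;10m [38;2;4;2;10m[48;2;4;2;10m [0m
[38;2;4;2;10m[48;2;4;2;10m [38;2;4;2;10m[48;2;4;2;10m [38;2;4;2;10m[48;2;4;2;10m [38;2;4;2;10m[48;2;4;2;10m [38;2;4;2;10m[48;2;4;2;10m [38;2;4;2;10m[48;2;4;2;10m [38;2;4;2;10m[48;2;4;2;10m [38;2;4;2;10m[48;2;4;2;10m [38;2;4;2;10m[48;2;4;2;10m [38;2;4;2;10m[48;2;4;2;10m [0m
[38;2;4;2;10m[48;2;4;2;10m [38;2;4;2;10m[48;2;4;2;10m [38;2;4;2;10m[48;2;4;2;10m [38;2;4;2;10m[48;2;4;2;10m [38;2;4;2;10m[48;2;4;2;10m [38;2;4;2;10m[48;2;4;2;10m [38;2;4;2;10m[48;2;4;2;10m [38;2;4;2;10m[48;2;4;2;10m [38;2;4;2;10m[48;2;4;2;10m [38;2;4;2;10m[48;2;4;2;10m [0m
[38;2;4;2;10m[48;2;4;2;10m [38;2;4;2;10m[48;2;4;2;10m [38;2;4;2;10m[48;2;4;2;10m [38;2;4;2;10m[48;2;4;2;10m [38;2;4;2;10m[48;2;4;2;10m [38;2;4;2;10m[48;2;4;2;10m [38;2;4;2;10m[48;2;4;2;10m [38;2;4;2;10m[48;2;4;2;10m [38;2;4;2;10m[48;2;4;2;10m [38;2;4;2;10m[48;2;4;2;10m [0m
[38;2;4;2;10m[48;2;5;2;11m🬎[38;2;4;2;10m[48;2;6;2;13m🬎[38;2;4;2;10m[48;2;8;2;17m🬎[38;2;4;2;10m[48;2;13;3;24m🬎[38;2;4;2;10m[48;2;33;8;58m🬎[38;2;13;3;26m[48;2;246;145;14m🬝[38;2;5;2;11m[48;2;253;239;45m🬎[38;2;6;2;13m[48;2;254;248;49m🬎[38;2;7;2;16m[48;2;254;248;49m🬎[38;2;16;4;30m[48;2;254;249;49m🬎[0m
[38;2;253;226;39m[48;2;58;15;38m🬍[38;2;253;239;45m[48;2;5;2;12m🬎[38;2;246;203;44m[48;2;20;5;37m🬆[38;2;254;249;49m[48;2;15;4;30m🬂[38;2;254;249;49m[48;2;7;2;16m🬂[38;2;254;248;49m[48;2;6;2;13m🬂[38;2;254;241;46m[48;2;5;2;11m🬂[38;2;250;157;12m[48;2;18;5;26m🬀[38;2;46;10;80m[48;2;8;2;17m🬀[38;2;13;3;25m[48;2;4;2;10m🬂[0m
</frame>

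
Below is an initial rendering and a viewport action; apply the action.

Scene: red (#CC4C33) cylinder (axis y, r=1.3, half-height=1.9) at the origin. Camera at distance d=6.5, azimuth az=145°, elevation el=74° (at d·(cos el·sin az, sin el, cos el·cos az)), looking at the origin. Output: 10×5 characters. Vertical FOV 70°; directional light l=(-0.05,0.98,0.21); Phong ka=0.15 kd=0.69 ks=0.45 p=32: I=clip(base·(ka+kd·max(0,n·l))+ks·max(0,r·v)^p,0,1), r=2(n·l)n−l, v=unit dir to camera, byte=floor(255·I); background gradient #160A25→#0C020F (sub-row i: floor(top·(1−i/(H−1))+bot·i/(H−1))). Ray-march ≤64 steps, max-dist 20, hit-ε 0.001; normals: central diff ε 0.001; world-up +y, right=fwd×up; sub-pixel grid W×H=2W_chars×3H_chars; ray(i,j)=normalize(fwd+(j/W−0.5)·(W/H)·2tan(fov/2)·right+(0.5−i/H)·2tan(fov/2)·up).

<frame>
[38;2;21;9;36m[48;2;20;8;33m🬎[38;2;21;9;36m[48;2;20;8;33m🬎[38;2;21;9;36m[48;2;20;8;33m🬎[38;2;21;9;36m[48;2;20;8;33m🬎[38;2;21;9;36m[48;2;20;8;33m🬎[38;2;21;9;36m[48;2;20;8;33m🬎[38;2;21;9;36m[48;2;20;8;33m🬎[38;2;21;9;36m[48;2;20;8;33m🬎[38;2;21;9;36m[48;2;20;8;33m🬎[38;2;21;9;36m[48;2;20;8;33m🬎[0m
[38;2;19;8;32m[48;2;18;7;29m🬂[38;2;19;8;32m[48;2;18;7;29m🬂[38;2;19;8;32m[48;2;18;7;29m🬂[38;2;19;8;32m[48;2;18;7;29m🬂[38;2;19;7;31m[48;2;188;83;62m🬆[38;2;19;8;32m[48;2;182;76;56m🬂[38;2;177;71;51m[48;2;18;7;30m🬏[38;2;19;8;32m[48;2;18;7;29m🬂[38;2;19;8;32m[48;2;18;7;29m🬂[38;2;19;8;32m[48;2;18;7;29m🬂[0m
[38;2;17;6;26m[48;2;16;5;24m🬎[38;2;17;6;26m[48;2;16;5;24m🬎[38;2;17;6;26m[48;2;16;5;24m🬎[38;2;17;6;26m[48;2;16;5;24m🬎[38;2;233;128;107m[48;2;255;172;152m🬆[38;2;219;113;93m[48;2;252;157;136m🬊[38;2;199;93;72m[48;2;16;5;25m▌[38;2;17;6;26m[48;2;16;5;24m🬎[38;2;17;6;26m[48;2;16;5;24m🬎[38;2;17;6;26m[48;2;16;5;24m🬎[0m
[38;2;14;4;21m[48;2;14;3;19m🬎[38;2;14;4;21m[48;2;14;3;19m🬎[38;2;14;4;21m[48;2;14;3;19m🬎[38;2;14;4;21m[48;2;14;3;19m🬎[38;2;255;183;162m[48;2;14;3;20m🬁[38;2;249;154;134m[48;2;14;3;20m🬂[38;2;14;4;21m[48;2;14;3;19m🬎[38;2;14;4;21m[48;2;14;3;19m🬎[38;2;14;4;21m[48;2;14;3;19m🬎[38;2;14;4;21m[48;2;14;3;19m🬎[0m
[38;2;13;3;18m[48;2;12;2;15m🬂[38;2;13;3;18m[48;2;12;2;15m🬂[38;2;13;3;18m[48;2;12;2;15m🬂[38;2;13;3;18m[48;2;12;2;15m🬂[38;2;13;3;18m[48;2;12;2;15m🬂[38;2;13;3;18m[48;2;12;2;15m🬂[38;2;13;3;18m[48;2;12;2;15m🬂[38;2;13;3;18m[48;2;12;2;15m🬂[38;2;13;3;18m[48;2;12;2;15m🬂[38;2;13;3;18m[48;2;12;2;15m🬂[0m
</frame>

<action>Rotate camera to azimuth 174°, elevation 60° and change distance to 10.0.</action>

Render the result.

<frame>
[38;2;21;9;36m[48;2;20;8;33m🬎[38;2;21;9;36m[48;2;20;8;33m🬎[38;2;21;9;36m[48;2;20;8;33m🬎[38;2;21;9;36m[48;2;20;8;33m🬎[38;2;21;9;36m[48;2;20;8;33m🬎[38;2;21;9;36m[48;2;20;8;33m🬎[38;2;21;9;36m[48;2;20;8;33m🬎[38;2;21;9;36m[48;2;20;8;33m🬎[38;2;21;9;36m[48;2;20;8;33m🬎[38;2;21;9;36m[48;2;20;8;33m🬎[0m
[38;2;19;8;32m[48;2;18;7;29m🬂[38;2;19;8;32m[48;2;18;7;29m🬂[38;2;19;8;32m[48;2;18;7;29m🬂[38;2;19;8;32m[48;2;18;7;29m🬂[38;2;19;8;32m[48;2;18;7;29m🬂[38;2;19;8;32m[48;2;18;7;29m🬂[38;2;19;8;32m[48;2;18;7;29m🬂[38;2;19;8;32m[48;2;18;7;29m🬂[38;2;19;8;32m[48;2;18;7;29m🬂[38;2;19;8;32m[48;2;18;7;29m🬂[0m
[38;2;17;6;26m[48;2;16;5;24m🬎[38;2;17;6;26m[48;2;16;5;24m🬎[38;2;17;6;26m[48;2;16;5;24m🬎[38;2;17;6;26m[48;2;16;5;24m🬎[38;2;176;70;49m[48;2;20;7;21m🬉[38;2;178;72;51m[48;2;30;11;7m🬎[38;2;17;6;26m[48;2;16;5;24m🬎[38;2;17;6;26m[48;2;16;5;24m🬎[38;2;17;6;26m[48;2;16;5;24m🬎[38;2;17;6;26m[48;2;16;5;24m🬎[0m
[38;2;14;4;21m[48;2;14;3;19m🬎[38;2;14;4;21m[48;2;14;3;19m🬎[38;2;14;4;21m[48;2;14;3;19m🬎[38;2;14;4;21m[48;2;14;3;19m🬎[38;2;30;11;7m[48;2;14;3;20m🬁[38;2;30;11;7m[48;2;14;3;20m🬂[38;2;14;4;21m[48;2;14;3;19m🬎[38;2;14;4;21m[48;2;14;3;19m🬎[38;2;14;4;21m[48;2;14;3;19m🬎[38;2;14;4;21m[48;2;14;3;19m🬎[0m
[38;2;13;3;18m[48;2;12;2;15m🬂[38;2;13;3;18m[48;2;12;2;15m🬂[38;2;13;3;18m[48;2;12;2;15m🬂[38;2;13;3;18m[48;2;12;2;15m🬂[38;2;13;3;18m[48;2;12;2;15m🬂[38;2;13;3;18m[48;2;12;2;15m🬂[38;2;13;3;18m[48;2;12;2;15m🬂[38;2;13;3;18m[48;2;12;2;15m🬂[38;2;13;3;18m[48;2;12;2;15m🬂[38;2;13;3;18m[48;2;12;2;15m🬂[0m
</frame>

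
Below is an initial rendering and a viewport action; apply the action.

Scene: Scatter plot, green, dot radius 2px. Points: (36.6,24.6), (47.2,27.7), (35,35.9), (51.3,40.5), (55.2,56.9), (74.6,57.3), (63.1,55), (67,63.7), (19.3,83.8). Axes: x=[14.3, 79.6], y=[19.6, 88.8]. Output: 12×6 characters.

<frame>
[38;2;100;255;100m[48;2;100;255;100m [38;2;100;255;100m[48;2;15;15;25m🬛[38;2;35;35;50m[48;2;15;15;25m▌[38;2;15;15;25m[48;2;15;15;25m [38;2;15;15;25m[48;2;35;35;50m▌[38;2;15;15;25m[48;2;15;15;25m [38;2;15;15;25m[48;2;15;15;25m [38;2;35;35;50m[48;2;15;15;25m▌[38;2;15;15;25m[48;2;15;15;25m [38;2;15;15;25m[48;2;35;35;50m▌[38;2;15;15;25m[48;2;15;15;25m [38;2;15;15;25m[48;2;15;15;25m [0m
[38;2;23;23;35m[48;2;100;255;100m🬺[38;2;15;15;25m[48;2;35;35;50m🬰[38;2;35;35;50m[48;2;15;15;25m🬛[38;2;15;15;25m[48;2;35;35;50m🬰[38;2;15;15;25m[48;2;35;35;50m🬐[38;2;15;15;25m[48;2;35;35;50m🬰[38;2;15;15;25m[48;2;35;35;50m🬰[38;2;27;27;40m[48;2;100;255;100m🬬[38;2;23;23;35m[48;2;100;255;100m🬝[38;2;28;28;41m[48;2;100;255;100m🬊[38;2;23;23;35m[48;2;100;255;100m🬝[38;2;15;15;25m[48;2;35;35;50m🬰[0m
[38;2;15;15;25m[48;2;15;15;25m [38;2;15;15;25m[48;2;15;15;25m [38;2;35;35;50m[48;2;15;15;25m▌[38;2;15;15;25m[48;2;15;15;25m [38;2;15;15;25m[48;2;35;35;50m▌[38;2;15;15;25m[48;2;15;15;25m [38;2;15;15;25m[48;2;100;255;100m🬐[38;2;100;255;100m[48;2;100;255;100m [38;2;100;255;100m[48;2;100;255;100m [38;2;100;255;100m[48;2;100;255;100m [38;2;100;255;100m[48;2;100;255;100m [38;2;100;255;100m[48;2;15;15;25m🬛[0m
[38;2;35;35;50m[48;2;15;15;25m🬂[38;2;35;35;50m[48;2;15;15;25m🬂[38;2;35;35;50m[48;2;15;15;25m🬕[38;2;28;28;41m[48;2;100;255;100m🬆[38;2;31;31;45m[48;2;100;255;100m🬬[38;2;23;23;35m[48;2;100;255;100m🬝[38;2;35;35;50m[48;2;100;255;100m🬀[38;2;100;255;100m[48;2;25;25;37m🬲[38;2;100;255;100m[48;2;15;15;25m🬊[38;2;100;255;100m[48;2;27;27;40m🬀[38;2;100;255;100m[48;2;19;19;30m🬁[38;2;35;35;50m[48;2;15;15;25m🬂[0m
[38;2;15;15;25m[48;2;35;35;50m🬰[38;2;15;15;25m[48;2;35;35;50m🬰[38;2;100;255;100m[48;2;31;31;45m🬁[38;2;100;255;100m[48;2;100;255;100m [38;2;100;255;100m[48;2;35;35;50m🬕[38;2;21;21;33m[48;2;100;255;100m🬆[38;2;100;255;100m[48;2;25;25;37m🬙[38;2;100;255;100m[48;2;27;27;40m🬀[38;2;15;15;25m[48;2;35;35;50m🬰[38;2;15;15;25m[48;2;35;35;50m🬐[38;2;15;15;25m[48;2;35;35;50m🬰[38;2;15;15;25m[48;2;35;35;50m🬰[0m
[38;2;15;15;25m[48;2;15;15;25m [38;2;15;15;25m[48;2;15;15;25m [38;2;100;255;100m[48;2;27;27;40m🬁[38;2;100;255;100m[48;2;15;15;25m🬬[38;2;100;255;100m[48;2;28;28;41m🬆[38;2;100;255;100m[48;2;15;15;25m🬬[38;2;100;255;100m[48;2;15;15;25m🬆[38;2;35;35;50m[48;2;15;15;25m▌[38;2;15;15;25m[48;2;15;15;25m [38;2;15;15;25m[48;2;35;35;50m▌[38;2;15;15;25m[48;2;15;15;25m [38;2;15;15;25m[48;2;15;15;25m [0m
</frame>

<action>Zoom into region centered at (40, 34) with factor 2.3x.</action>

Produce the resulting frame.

<frame>
[38;2;15;15;25m[48;2;15;15;25m [38;2;15;15;25m[48;2;15;15;25m [38;2;35;35;50m[48;2;15;15;25m▌[38;2;15;15;25m[48;2;15;15;25m [38;2;15;15;25m[48;2;35;35;50m▌[38;2;15;15;25m[48;2;15;15;25m [38;2;15;15;25m[48;2;15;15;25m [38;2;35;35;50m[48;2;15;15;25m▌[38;2;15;15;25m[48;2;15;15;25m [38;2;15;15;25m[48;2;35;35;50m▌[38;2;15;15;25m[48;2;100;255;100m🬬[38;2;15;15;25m[48;2;15;15;25m [0m
[38;2;15;15;25m[48;2;35;35;50m🬰[38;2;15;15;25m[48;2;35;35;50m🬰[38;2;35;35;50m[48;2;15;15;25m🬛[38;2;23;23;35m[48;2;100;255;100m🬝[38;2;15;15;25m[48;2;35;35;50m🬐[38;2;15;15;25m[48;2;35;35;50m🬰[38;2;15;15;25m[48;2;35;35;50m🬰[38;2;35;35;50m[48;2;15;15;25m🬛[38;2;15;15;25m[48;2;35;35;50m🬰[38;2;15;15;25m[48;2;100;255;100m🬐[38;2;100;255;100m[48;2;100;255;100m [38;2;19;19;30m[48;2;100;255;100m🬸[0m
[38;2;15;15;25m[48;2;15;15;25m [38;2;15;15;25m[48;2;15;15;25m [38;2;27;27;40m[48;2;100;255;100m🬴[38;2;100;255;100m[48;2;100;255;100m [38;2;100;255;100m[48;2;35;35;50m🬛[38;2;15;15;25m[48;2;15;15;25m [38;2;15;15;25m[48;2;15;15;25m [38;2;35;35;50m[48;2;15;15;25m▌[38;2;15;15;25m[48;2;15;15;25m [38;2;15;15;25m[48;2;35;35;50m▌[38;2;100;255;100m[48;2;15;15;25m🬀[38;2;15;15;25m[48;2;15;15;25m [0m
[38;2;35;35;50m[48;2;15;15;25m🬂[38;2;35;35;50m[48;2;15;15;25m🬂[38;2;35;35;50m[48;2;15;15;25m🬕[38;2;100;255;100m[48;2;19;19;30m🬁[38;2;31;31;45m[48;2;100;255;100m🬬[38;2;35;35;50m[48;2;15;15;25m🬂[38;2;35;35;50m[48;2;15;15;25m🬂[38;2;35;35;50m[48;2;15;15;25m🬕[38;2;28;28;41m[48;2;100;255;100m🬆[38;2;31;31;45m[48;2;100;255;100m🬬[38;2;35;35;50m[48;2;15;15;25m🬂[38;2;35;35;50m[48;2;15;15;25m🬂[0m
[38;2;15;15;25m[48;2;35;35;50m🬰[38;2;15;15;25m[48;2;35;35;50m🬰[38;2;35;35;50m[48;2;15;15;25m🬛[38;2;15;15;25m[48;2;100;255;100m🬐[38;2;100;255;100m[48;2;100;255;100m [38;2;19;19;30m[48;2;100;255;100m🬸[38;2;15;15;25m[48;2;35;35;50m🬰[38;2;100;255;100m[48;2;31;31;45m🬁[38;2;100;255;100m[48;2;15;15;25m🬬[38;2;100;255;100m[48;2;28;28;41m🬆[38;2;15;15;25m[48;2;35;35;50m🬰[38;2;15;15;25m[48;2;35;35;50m🬰[0m
[38;2;15;15;25m[48;2;15;15;25m [38;2;15;15;25m[48;2;15;15;25m [38;2;35;35;50m[48;2;15;15;25m▌[38;2;15;15;25m[48;2;15;15;25m [38;2;100;255;100m[48;2;27;27;40m🬀[38;2;15;15;25m[48;2;15;15;25m [38;2;15;15;25m[48;2;15;15;25m [38;2;35;35;50m[48;2;15;15;25m▌[38;2;15;15;25m[48;2;15;15;25m [38;2;15;15;25m[48;2;35;35;50m▌[38;2;15;15;25m[48;2;15;15;25m [38;2;15;15;25m[48;2;15;15;25m [0m
</frame>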